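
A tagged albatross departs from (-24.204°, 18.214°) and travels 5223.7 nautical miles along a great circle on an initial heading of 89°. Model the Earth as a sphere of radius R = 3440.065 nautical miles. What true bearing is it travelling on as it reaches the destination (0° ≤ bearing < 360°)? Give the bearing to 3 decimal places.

Central angle δ = d/R = 1.518489 rad.
Start latitude φ₁ = -0.422439 rad; initial bearing θ = 1.553343 rad.
sin φ₂ = sin φ₁ cos δ + cos φ₁ sin δ cos θ = (-0.409987)(0.052284) + (0.912091)(0.998632)(0.017452) = -0.005539
φ₂ = asin(-0.005539) = -0.005539 rad = -0.317°.
Δλ = atan2( sin θ sin δ cos φ₁ , cos δ − sin φ₁ sin φ₂ ) = atan2(0.910705, 0.050013) = 1.515935 rad = 86.857°.
λ₂ = λ₁ + Δλ = 105.071°.
The forward bearing on arrival equals the back-azimuth from the destination plus 180°.
Back-azimuth from P₂ (-0.317°, 105.071°) to P₁ (-24.204°, 18.214°), with Δλ' = λ₁ − λ₂ = -86.857°: atan2( sin Δλ' cos φ₁ , cos φ₂ sin φ₁ − sin φ₂ cos φ₁ cos Δλ' ) = 245.779°.
Final bearing = (245.779° + 180°) mod 360° = 65.779°.

final bearing 65.779°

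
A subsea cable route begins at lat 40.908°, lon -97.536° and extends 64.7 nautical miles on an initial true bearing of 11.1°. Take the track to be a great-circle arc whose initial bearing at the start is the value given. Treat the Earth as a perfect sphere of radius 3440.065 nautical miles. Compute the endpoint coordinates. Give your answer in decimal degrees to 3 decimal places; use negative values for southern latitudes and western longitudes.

The arc subtends δ = 64.7/3440.065 = 0.018808 rad at the centre.
With φ₁ = 40.908° = 0.713979 rad and θ = 11.1° = 0.193732 rad:
sin φ₂ = sin φ₁ cos δ + cos φ₁ sin δ cos θ = (0.654846)(0.999823) + (0.755762)(0.018807)(0.981293) = 0.668678
φ₂ = asin(0.668678) = 0.732429 rad = 41.965°.
For the longitude increment, Δλ = atan2( sin θ sin δ cos φ₁, cos δ − sin φ₁ sin φ₂ ) = atan2(0.002736, 0.561942) = 0.279°.
Hence λ₂ = -97.536° + 0.279° = -97.257°.

latitude 41.965°, longitude -97.257°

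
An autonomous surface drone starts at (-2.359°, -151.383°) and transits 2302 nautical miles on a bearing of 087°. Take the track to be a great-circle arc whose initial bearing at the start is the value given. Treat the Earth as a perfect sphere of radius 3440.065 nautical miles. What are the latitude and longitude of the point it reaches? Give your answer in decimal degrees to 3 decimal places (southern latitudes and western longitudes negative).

Central angle δ = d/R = 0.669173 rad.
With φ₁ = -2.359° = -0.041172 rad and θ = 87° = 1.518436 rad:
Applying the spherical law of cosines for sides, sin φ₂ = sin φ₁ cos δ + cos φ₁ sin δ cos θ = 0.000155, so φ₂ = 0.009°.
Then Δλ = atan2(0.618963, 0.784341) = 0.668090 rad, from sin θ sin δ cos φ₁ over cos δ − sin φ₁ sin φ₂.
λ₂ = λ₁ + Δλ = -113.104°.

latitude 0.009°, longitude -113.104°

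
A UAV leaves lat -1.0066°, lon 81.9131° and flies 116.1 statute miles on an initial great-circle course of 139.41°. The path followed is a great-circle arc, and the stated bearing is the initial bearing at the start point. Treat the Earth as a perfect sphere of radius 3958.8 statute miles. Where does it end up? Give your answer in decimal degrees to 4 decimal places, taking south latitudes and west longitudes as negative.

latitude -2.2823°, longitude 83.0072°

Angular distance δ = d/R = 116.1 / 3958.8 = 0.029327 rad.
With φ₁ = -1.0066° = -0.017568 rad and θ = 139.41° = 2.433164 rad:
sin φ₂ = sin φ₁ cos δ + cos φ₁ sin δ cos θ = (-0.017568)(0.999570) + (0.999846)(0.029323)(-0.759385) = -0.039824
φ₂ = asin(-0.039824) = -0.039834 rad = -2.2823°.
For the longitude increment, Δλ = atan2( sin θ sin δ cos φ₁, cos δ − sin φ₁ sin φ₂ ) = atan2(0.019076, 0.998870) = 1.0941°.
Hence λ₂ = 81.9131° + 1.0941° = 83.0072°.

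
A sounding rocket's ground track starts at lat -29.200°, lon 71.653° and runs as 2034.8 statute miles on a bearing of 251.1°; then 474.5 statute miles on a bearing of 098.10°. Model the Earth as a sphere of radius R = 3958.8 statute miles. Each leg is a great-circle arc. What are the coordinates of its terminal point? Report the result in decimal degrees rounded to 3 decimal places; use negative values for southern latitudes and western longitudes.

Apply the spherical direct solution leg by leg, carrying full precision between legs.
Leg 1: from (-29.200°, 71.653°), δ = 2034.8/3958.8 = 0.513994 rad, θ = 251.1° → φ = -34.322°, λ = 37.374°.
Leg 2: from (-34.322°, 37.374°), δ = 474.5/3958.8 = 0.119860 rad, θ = 98.1° → φ = -35.009°, λ = 45.685°.

latitude -35.009°, longitude 45.685°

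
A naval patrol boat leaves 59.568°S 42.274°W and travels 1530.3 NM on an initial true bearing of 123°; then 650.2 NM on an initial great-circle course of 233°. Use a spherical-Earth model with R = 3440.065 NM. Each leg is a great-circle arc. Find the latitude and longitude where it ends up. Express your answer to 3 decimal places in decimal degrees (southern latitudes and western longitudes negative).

Apply the spherical direct solution leg by leg, carrying full precision between legs.
Leg 1: from (-59.568°, -42.274°), δ = 1530.3/3440.065 = 0.444846 rad, θ = 123° → φ = -63.770°, λ = 12.467°.
Leg 2: from (-63.770°, 12.467°), δ = 650.2/3440.065 = 0.189008 rad, θ = 233° → φ = -68.595°, λ = -11.810°.

latitude -68.595°, longitude -11.810°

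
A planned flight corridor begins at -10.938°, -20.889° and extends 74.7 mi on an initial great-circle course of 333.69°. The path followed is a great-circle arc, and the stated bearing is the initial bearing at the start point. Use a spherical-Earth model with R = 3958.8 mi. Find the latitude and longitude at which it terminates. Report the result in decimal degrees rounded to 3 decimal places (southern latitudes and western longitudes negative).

latitude -9.968°, longitude -21.376°

Central angle δ = d/R = 0.018869 rad.
Start latitude φ₁ = -0.190904 rad; initial bearing θ = 5.823989 rad.
Applying the spherical law of cosines for sides, sin φ₂ = sin φ₁ cos δ + cos φ₁ sin δ cos θ = -0.173106, so φ₂ = -9.968°.
Then Δλ = atan2(-0.008211, 0.966976) = -0.008491 rad, from sin θ sin δ cos φ₁ over cos δ − sin φ₁ sin φ₂.
Hence λ₂ = -20.889° + -0.487° = -21.376°.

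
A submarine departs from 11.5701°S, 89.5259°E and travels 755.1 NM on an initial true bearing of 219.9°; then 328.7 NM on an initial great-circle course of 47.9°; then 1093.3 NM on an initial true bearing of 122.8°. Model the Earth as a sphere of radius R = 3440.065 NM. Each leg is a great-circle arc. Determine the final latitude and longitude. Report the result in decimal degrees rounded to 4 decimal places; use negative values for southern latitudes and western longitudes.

latitude -26.4063°, longitude 102.2246°

Apply the spherical direct solution leg by leg, carrying full precision between legs.
Leg 1: from (-11.5701°, 89.5259°), δ = 755.1/3440.065 = 0.219502 rad, θ = 219.9° → φ = -21.0637°, λ = 80.9180°.
Leg 2: from (-21.0637°, 80.9180°), δ = 328.7/3440.065 = 0.095551 rad, θ = 47.9° → φ = -17.3422°, λ = 85.1709°.
Leg 3: from (-17.3422°, 85.1709°), δ = 1093.3/3440.065 = 0.317814 rad, θ = 122.8° → φ = -26.4063°, λ = 102.2246°.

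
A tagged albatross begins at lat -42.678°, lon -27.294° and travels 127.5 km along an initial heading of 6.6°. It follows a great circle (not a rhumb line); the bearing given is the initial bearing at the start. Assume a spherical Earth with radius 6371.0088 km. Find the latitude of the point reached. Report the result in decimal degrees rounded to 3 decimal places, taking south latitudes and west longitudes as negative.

δ = 127.5/6371.0088 = 0.020013 rad (1.1466°).
With φ₁ = -42.678° = -0.744872 rad and θ = 6.6° = 0.115192 rad:
Applying the spherical law of cosines for sides, sin φ₂ = sin φ₁ cos δ + cos φ₁ sin δ cos θ = -0.663127, so φ₂ = -41.539°.
Δλ = atan2( sin θ sin δ cos φ₁ , cos δ − sin φ₁ sin φ₂ ) = atan2(0.001691, 0.550281) = 0.003073 rad = 0.176°.
λ₂ = λ₁ + Δλ = -27.118°.

latitude -41.539°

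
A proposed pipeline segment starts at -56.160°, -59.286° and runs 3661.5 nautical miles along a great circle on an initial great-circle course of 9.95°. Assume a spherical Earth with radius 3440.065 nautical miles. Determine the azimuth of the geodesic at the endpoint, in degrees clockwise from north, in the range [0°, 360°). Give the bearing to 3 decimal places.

Angular distance δ = d/R = 3661.5 / 3440.065 = 1.064369 rad.
With φ₁ = -56.160° = -0.980177 rad and θ = 9.95° = 0.173660 rad:
Destination latitude: φ₂ = arcsin( sin φ₁ cos δ + cos φ₁ sin δ cos θ ) = arcsin(0.076768) = 4.403°.
Δλ = atan2( sin θ sin δ cos φ₁ , cos δ − sin φ₁ sin φ₂ ) = atan2(0.084144, 0.548819) = 0.152134 rad = 8.717°.
Hence λ₂ = -59.286° + 8.717° = -50.569°.
The forward bearing on arrival equals the back-azimuth from the destination plus 180°.
Back-azimuth from P₂ (4.403°, -50.569°) to P₁ (-56.160°, -59.286°), with Δλ' = λ₁ − λ₂ = -8.717°: atan2( sin Δλ' cos φ₁ , cos φ₂ sin φ₁ − sin φ₂ cos φ₁ cos Δλ' ) = 185.538°.
Final bearing = (185.538° + 180°) mod 360° = 5.538°.

final bearing 5.538°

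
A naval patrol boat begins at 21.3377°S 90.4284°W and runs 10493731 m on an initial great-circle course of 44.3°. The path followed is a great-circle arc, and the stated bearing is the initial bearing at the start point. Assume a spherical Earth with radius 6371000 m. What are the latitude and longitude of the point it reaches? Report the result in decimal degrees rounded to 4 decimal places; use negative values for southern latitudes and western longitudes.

latitude 43.8231°, longitude -15.5856°

Angular distance δ = d/R = 10493731 / 6371000 = 1.647109 rad.
With φ₁ = -21.3377° = -0.372413 rad and θ = 44.3° = 0.773181 rad:
sin φ₂ = sin φ₁ cos δ + cos φ₁ sin δ cos θ = (-0.363864)(-0.076239) + (0.931452)(0.997090)(0.715693) = 0.692434
φ₂ = asin(0.692434) = 0.764857 rad = 43.8231°.
For the longitude increment, Δλ = atan2( sin θ sin δ cos φ₁, cos δ − sin φ₁ sin φ₂ ) = atan2(0.648647, 0.175713) = 74.8428°.
λ₂ = -90.4284° + 74.8428° = -15.5856°.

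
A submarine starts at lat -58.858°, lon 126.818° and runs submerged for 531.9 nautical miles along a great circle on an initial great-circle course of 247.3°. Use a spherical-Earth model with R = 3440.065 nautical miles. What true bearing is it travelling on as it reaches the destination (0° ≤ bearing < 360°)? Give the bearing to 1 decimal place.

δ = 531.9/3440.065 = 0.154619 rad (8.8590°).
Converting: φ₁ = -1.027266 rad, θ = 4.316199 rad.
Destination latitude: φ₂ = arcsin( sin φ₁ cos δ + cos φ₁ sin δ cos θ ) = arcsin(-0.876413) = -61.213°.
Then Δλ = atan2(-0.073475, 0.237959) = -0.299486 rad, from sin θ sin δ cos φ₁ over cos δ − sin φ₁ sin φ₂.
λ₂ = λ₁ + Δλ = 109.659°.
The forward bearing on arrival equals the back-azimuth from the destination plus 180°.
Back-azimuth from P₂ (-61.2°, 109.7°) to P₁ (-58.9°, 126.8°), with Δλ' = λ₁ − λ₂ = 17.2°: atan2( sin Δλ' cos φ₁ , cos φ₂ sin φ₁ − sin φ₂ cos φ₁ cos Δλ' ) = 82.2°.
Final bearing = (82.2° + 180°) mod 360° = 262.2°.

final bearing 262.2°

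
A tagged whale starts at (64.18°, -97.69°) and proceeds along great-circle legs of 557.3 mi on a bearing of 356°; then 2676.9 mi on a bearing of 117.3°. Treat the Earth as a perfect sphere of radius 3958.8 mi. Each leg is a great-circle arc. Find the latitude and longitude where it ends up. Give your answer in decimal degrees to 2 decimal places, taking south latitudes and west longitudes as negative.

latitude 40.92°, longitude -52.13°

Apply the spherical direct solution leg by leg, carrying full precision between legs.
Leg 1: from (64.18°, -97.69°), δ = 557.3/3958.8 = 0.140775 rad, θ = 356° → φ = 72.22°, λ = -99.53°.
Leg 2: from (72.22°, -99.53°), δ = 2676.9/3958.8 = 0.676190 rad, θ = 117.3° → φ = 40.92°, λ = -52.13°.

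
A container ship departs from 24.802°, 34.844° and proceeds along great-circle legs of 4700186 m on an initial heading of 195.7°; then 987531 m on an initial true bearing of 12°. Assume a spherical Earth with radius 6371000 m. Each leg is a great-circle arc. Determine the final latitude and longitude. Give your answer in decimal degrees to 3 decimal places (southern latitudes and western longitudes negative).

Apply the spherical direct solution leg by leg, carrying full precision between legs.
Leg 1: from (24.802°, 34.844°), δ = 4700186/6371000 = 0.737747 rad, θ = 195.7° → φ = -16.104°, λ = 23.924°.
Leg 2: from (-16.104°, 23.924°), δ = 987531/6371000 = 0.155004 rad, θ = 12° → φ = -7.411°, λ = 25.778°.

latitude -7.411°, longitude 25.778°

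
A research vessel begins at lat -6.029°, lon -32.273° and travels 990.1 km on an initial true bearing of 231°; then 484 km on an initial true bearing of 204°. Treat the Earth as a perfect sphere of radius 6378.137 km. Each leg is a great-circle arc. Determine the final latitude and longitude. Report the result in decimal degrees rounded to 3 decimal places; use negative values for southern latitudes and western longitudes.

Apply the spherical direct solution leg by leg, carrying full precision between legs.
Leg 1: from (-6.029°, -32.273°), δ = 990.1/6378.137 = 0.155233 rad, θ = 231° → φ = -11.568°, λ = -39.318°.
Leg 2: from (-11.568°, -39.318°), δ = 484/6378.137 = 0.075884 rad, θ = 204° → φ = -15.534°, λ = -41.152°.

latitude -15.534°, longitude -41.152°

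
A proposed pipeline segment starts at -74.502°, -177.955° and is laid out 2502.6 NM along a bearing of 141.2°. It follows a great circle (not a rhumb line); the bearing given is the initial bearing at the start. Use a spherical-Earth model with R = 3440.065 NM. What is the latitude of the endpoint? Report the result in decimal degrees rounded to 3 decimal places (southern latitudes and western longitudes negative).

Angular distance δ = d/R = 2502.6 / 3440.065 = 0.727486 rad.
Start latitude φ₁ = -1.300305 rad; initial bearing θ = 2.464405 rad.
sin φ₂ = sin φ₁ cos δ + cos φ₁ sin δ cos θ = (-0.963640)(0.746848) + (0.267205)(0.664994)(-0.779338) = -0.858173
φ₂ = asin(-0.858173) = -1.031700 rad = -59.112°.
Then Δλ = atan2(0.111341, -0.080121) = 2.194558 rad, from sin θ sin δ cos φ₁ over cos δ − sin φ₁ sin φ₂.
λ₂ = λ₁ + Δλ = -52.216°.

latitude -59.112°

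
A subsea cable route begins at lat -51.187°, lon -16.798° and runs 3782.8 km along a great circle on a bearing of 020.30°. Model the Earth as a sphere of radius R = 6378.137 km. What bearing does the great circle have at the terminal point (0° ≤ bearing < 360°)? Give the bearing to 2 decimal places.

final bearing 13.26°

The arc subtends δ = 3782.8/6378.137 = 0.593089 rad at the centre.
Converting: φ₁ = -0.893382 rad, θ = 0.354302 rad.
Applying the spherical law of cosines for sides, sin φ₂ = sin φ₁ cos δ + cos φ₁ sin δ cos θ = -0.317559, so φ₂ = -18.515°.
Then Δλ = atan2(0.121540, 0.581778) = 0.205949 rad, from sin θ sin δ cos φ₁ over cos δ − sin φ₁ sin φ₂.
λ₂ = -16.798° + 11.800° = -4.998°.
The forward bearing on arrival equals the back-azimuth from the destination plus 180°.
Back-azimuth from P₂ (-18.52°, -5.00°) to P₁ (-51.19°, -16.80°), with Δλ' = λ₁ − λ₂ = -11.80°: atan2( sin Δλ' cos φ₁ , cos φ₂ sin φ₁ − sin φ₂ cos φ₁ cos Δλ' ) = 193.26°.
Final bearing = (193.26° + 180°) mod 360° = 13.26°.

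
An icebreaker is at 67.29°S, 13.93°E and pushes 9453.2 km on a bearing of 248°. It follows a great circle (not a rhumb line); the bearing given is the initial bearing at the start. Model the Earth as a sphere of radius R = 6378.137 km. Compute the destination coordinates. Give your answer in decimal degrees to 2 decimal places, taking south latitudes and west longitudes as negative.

δ = 9453.2/6378.137 = 1.482126 rad (84.9195°).
Start latitude φ₁ = -1.174432 rad; initial bearing θ = 4.328417 rad.
sin φ₂ = sin φ₁ cos δ + cos φ₁ sin δ cos θ = (-0.922471)(0.088555) + (0.386067)(0.996071)(-0.374607) = -0.225744
φ₂ = asin(-0.225744) = -0.227707 rad = -13.05°.
For the longitude increment, Δλ = atan2( sin θ sin δ cos φ₁, cos δ − sin φ₁ sin φ₂ ) = atan2(-0.356549, -0.119688) = -108.56°.
λ₂ = λ₁ + Δλ = -94.63°.

latitude -13.05°, longitude -94.63°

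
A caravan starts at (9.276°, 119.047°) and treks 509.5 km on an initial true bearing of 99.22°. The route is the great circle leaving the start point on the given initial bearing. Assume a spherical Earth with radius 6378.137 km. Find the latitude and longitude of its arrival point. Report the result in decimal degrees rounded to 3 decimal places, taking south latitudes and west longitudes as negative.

Angular distance δ = d/R = 509.5 / 6378.137 = 0.079882 rad.
Start latitude φ₁ = 0.161897 rad; initial bearing θ = 1.731716 rad.
Destination latitude: φ₂ = arcsin( sin φ₁ cos δ + cos φ₁ sin δ cos θ ) = arcsin(0.148058) = 8.514°.
For the longitude increment, Δλ = atan2( sin θ sin δ cos φ₁, cos δ − sin φ₁ sin φ₂ ) = atan2(0.077736, 0.972946) = 4.568°.
λ₂ = 119.047° + 4.568° = 123.615°.

latitude 8.514°, longitude 123.615°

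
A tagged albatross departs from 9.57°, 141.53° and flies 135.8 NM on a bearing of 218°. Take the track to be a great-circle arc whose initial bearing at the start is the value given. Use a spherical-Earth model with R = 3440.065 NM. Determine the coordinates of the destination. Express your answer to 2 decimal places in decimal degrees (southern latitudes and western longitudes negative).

latitude 7.79°, longitude 140.12°

δ = 135.8/3440.065 = 0.039476 rad (2.2618°).
With φ₁ = 9.57° = 0.167028 rad and θ = 218° = 3.804818 rad:
Destination latitude: φ₂ = arcsin( sin φ₁ cos δ + cos φ₁ sin δ cos θ ) = arcsin(0.135456) = 7.79°.
For the longitude increment, Δλ = atan2( sin θ sin δ cos φ₁, cos δ − sin φ₁ sin φ₂ ) = atan2(-0.023959, 0.976701) = -1.41°.
Hence λ₂ = 141.53° + -1.41° = 140.12°.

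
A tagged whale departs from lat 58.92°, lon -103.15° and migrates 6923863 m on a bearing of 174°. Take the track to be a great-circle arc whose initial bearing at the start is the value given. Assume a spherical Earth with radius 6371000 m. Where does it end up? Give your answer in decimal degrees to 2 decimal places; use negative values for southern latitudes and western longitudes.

Angular distance δ = d/R = 6923863 / 6371000 = 1.086778 rad.
Converting: φ₁ = 1.028348 rad, θ = 3.036873 rad.
Destination latitude: φ₂ = arcsin( sin φ₁ cos δ + cos φ₁ sin δ cos θ ) = arcsin(-0.055894) = -3.20°.
For the longitude increment, Δλ = atan2( sin θ sin δ cos φ₁, cos δ − sin φ₁ sin φ₂ ) = atan2(0.047763, 0.513210) = 5.32°.
λ₂ = -103.15° + 5.32° = -97.83°.

latitude -3.20°, longitude -97.83°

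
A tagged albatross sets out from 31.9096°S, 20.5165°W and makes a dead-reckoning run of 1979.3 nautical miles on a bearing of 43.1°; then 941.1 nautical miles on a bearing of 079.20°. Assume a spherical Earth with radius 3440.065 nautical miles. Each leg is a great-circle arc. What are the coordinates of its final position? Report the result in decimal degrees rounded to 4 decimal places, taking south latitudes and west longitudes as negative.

latitude -2.9759°, longitude 16.8518°

Apply the spherical direct solution leg by leg, carrying full precision between legs.
Leg 1: from (-31.9096°, -20.5165°), δ = 1979.3/3440.065 = 0.575367 rad, θ = 43.1° → φ = -6.0965°, λ = 1.4407°.
Leg 2: from (-6.0965°, 1.4407°), δ = 941.1/3440.065 = 0.273570 rad, θ = 79.2° → φ = -2.9759°, λ = 16.8518°.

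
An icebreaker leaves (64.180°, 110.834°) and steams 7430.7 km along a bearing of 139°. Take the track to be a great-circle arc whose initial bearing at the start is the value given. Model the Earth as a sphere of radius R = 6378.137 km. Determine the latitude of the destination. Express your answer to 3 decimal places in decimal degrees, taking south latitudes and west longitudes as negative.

Angular distance δ = d/R = 7430.7 / 6378.137 = 1.165027 rad.
Converting: φ₁ = 1.120152 rad, θ = 2.426008 rad.
Applying the spherical law of cosines for sides, sin φ₂ = sin φ₁ cos δ + cos φ₁ sin δ cos θ = 0.053301, so φ₂ = 3.055°.
For the longitude increment, Δλ = atan2( sin θ sin δ cos φ₁, cos δ − sin φ₁ sin φ₂ ) = atan2(0.262541, 0.346747) = 37.131°.
Hence λ₂ = 110.834° + 37.131° = 147.965°.

latitude 3.055°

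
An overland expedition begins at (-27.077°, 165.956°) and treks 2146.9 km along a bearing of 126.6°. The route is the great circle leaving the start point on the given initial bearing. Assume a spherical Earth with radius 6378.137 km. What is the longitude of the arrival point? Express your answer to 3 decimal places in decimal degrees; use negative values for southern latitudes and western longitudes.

δ = 2146.9/6378.137 = 0.336603 rad (19.2859°).
Converting: φ₁ = -0.472583 rad, θ = 2.209587 rad.
sin φ₂ = sin φ₁ cos δ + cos φ₁ sin δ cos θ = (-0.455188)(0.943882) + (0.890396)(0.330283)(-0.596225) = -0.604982
φ₂ = asin(-0.604982) = -0.649744 rad = -37.228°.
Δλ = atan2( sin θ sin δ cos φ₁ , cos δ − sin φ₁ sin φ₂ ) = atan2(0.236094, 0.668502) = 0.339496 rad = 19.452°.
λ₂ = 165.956° + 19.452° = 185.408°, normalized to (−180°, 180°] → -174.592°.

longitude -174.592°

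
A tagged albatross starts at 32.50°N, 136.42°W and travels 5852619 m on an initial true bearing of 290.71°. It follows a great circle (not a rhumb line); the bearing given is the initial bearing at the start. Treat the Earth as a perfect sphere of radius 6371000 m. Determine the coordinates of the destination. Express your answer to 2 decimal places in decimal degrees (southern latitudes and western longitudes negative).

δ = 5852619/6371000 = 0.918634 rad (52.6339°).
With φ₁ = 32.50° = 0.567232 rad and θ = 290.71° = 5.073847 rad:
Destination latitude: φ₂ = arcsin( sin φ₁ cos δ + cos φ₁ sin δ cos θ ) = arcsin(0.563136) = 34.27°.
Δλ = atan2( sin θ sin δ cos φ₁ , cos δ − sin φ₁ sin φ₂ ) = atan2(-0.626992, 0.304333) = -1.118907 rad = -64.11°.
λ₂ = -136.42° + -64.11° = -200.53°, normalized to (−180°, 180°] → 159.47°.

latitude 34.27°, longitude 159.47°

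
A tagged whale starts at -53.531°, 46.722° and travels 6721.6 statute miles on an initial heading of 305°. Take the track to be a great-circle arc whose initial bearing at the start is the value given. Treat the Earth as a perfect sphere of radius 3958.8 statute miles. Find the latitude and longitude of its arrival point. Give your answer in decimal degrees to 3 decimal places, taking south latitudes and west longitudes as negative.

latitude 26.111°, longitude -18.087°

Angular distance δ = d/R = 6721.6 / 3958.8 = 1.697888 rad.
With φ₁ = -53.531° = -0.934292 rad and θ = 305° = 5.323254 rad:
Applying the spherical law of cosines for sides, sin φ₂ = sin φ₁ cos δ + cos φ₁ sin δ cos θ = 0.440107, so φ₂ = 26.111°.
Δλ = atan2( sin θ sin δ cos φ₁ , cos δ − sin φ₁ sin φ₂ ) = atan2(-0.482967, 0.227174) = -1.131130 rad = -64.809°.
Hence λ₂ = 46.722° + -64.809° = -18.087°.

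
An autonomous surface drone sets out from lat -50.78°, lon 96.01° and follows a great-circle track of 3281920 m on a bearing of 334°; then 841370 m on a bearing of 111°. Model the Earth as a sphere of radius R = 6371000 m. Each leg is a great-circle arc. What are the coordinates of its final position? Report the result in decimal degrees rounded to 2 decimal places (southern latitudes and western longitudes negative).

latitude -25.73°, longitude 90.26°

Apply the spherical direct solution leg by leg, carrying full precision between legs.
Leg 1: from (-50.78°, 96.01°), δ = 3281920/6371000 = 0.515134 rad, θ = 334° → φ = -23.22°, λ = 82.42°.
Leg 2: from (-23.22°, 82.42°), δ = 841370/6371000 = 0.132062 rad, θ = 111° → φ = -25.73°, λ = 90.26°.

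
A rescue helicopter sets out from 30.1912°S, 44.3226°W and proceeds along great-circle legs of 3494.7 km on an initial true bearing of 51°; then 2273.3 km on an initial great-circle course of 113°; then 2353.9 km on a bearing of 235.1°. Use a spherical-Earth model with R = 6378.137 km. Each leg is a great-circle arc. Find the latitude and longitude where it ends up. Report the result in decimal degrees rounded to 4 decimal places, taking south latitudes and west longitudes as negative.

Apply the spherical direct solution leg by leg, carrying full precision between legs.
Leg 1: from (-30.1912°, -44.3226°), δ = 3494.7/6378.137 = 0.547919 rad, θ = 51° → φ = -8.3904°, λ = -20.1677°.
Leg 2: from (-8.3904°, -20.1677°), δ = 2273.3/6378.137 = 0.356421 rad, θ = 113° → φ = -15.7608°, λ = -0.6723°.
Leg 3: from (-15.7608°, -0.6723°), δ = 2353.9/6378.137 = 0.369058 rad, θ = 235.1° → φ = -26.8700°, λ = -20.0423°.

latitude -26.8700°, longitude -20.0423°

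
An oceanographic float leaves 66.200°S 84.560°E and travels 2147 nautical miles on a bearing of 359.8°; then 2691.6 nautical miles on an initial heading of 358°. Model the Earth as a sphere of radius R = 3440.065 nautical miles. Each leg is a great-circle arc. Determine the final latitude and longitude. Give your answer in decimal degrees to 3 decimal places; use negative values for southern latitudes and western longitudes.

latitude 14.367°, longitude 82.969°

Apply the spherical direct solution leg by leg, carrying full precision between legs.
Leg 1: from (-66.200°, 84.560°), δ = 2147/3440.065 = 0.624116 rad, θ = 359.8° → φ = -30.441°, λ = 84.424°.
Leg 2: from (-30.441°, 84.424°), δ = 2691.6/3440.065 = 0.782427 rad, θ = 358° → φ = 14.367°, λ = 82.969°.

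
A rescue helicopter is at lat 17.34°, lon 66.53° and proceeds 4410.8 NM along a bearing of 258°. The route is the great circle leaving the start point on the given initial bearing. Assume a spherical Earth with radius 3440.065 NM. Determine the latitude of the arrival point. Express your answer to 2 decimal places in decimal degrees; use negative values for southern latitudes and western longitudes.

The arc subtends δ = 4410.8/3440.065 = 1.282185 rad at the centre.
Start latitude φ₁ = 0.302640 rad; initial bearing θ = 4.502949 rad.
Destination latitude: φ₂ = arcsin( sin φ₁ cos δ + cos φ₁ sin δ cos θ ) = arcsin(-0.105425) = -6.05°.
Δλ = atan2( sin θ sin δ cos φ₁ , cos δ − sin φ₁ sin φ₂ ) = atan2(-0.895076, 0.316042) = -1.231371 rad = -70.55°.
λ₂ = λ₁ + Δλ = -4.02°.

latitude -6.05°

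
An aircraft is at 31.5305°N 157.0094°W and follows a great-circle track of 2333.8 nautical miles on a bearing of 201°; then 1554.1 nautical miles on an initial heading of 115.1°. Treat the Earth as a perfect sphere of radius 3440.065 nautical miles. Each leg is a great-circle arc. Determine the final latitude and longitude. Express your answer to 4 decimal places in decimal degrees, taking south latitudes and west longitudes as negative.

latitude -15.5079°, longitude -145.8413°

Apply the spherical direct solution leg by leg, carrying full precision between legs.
Leg 1: from (31.5305°, -157.0094°), δ = 2333.8/3440.065 = 0.678417 rad, θ = 201° → φ = -5.2918°, λ = -170.0629°.
Leg 2: from (-5.2918°, -170.0629°), δ = 1554.1/3440.065 = 0.451765 rad, θ = 115.1° → φ = -15.5079°, λ = -145.8413°.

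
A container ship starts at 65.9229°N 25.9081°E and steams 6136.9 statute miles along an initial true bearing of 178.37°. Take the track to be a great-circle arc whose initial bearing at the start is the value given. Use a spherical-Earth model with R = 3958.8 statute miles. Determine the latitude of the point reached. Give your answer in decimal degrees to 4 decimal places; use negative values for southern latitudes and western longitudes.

The arc subtends δ = 6136.9/3958.8 = 1.550192 rad at the centre.
With φ₁ = 65.9229° = 1.150572 rad and θ = 178.37° = 3.113144 rad:
Applying the spherical law of cosines for sides, sin φ₂ = sin φ₁ cos δ + cos φ₁ sin δ cos θ = -0.388904, so φ₂ = -22.8863°.
Then Δλ = atan2(0.011602, 0.375671) = 0.030874 rad, from sin θ sin δ cos φ₁ over cos δ − sin φ₁ sin φ₂.
λ₂ = 25.9081° + 1.7689° = 27.6770°.

latitude -22.8863°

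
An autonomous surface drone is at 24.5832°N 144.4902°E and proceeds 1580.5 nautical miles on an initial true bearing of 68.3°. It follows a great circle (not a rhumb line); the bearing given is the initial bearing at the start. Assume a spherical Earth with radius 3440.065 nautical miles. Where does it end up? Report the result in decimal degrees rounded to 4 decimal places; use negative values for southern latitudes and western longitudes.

latitude 31.4648°, longitude 173.3747°

δ = 1580.5/3440.065 = 0.459439 rad (26.3239°).
Converting: φ₁ = 0.429058 rad, θ = 1.192060 rad.
Destination latitude: φ₂ = arcsin( sin φ₁ cos δ + cos φ₁ sin δ cos θ ) = arcsin(0.521975) = 31.4648°.
For the longitude increment, Δλ = atan2( sin θ sin δ cos φ₁, cos δ − sin φ₁ sin φ₂ ) = atan2(0.374673, 0.679153) = 28.8845°.
λ₂ = 144.4902° + 28.8845° = 173.3747°.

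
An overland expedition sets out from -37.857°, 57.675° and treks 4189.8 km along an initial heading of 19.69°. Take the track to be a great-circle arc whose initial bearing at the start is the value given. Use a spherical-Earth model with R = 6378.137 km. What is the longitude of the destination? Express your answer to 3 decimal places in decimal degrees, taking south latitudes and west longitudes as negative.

δ = 4189.8/6378.137 = 0.656900 rad (37.6376°).
With φ₁ = -37.857° = -0.660729 rad and θ = 19.69° = 0.343655 rad:
Destination latitude: φ₂ = arcsin( sin φ₁ cos δ + cos φ₁ sin δ cos θ ) = arcsin(-0.032020) = -1.835°.
For the longitude increment, Δλ = atan2( sin θ sin δ cos φ₁, cos δ − sin φ₁ sin φ₂ ) = atan2(0.162450, 0.772238) = 11.880°.
λ₂ = λ₁ + Δλ = 69.555°.

longitude 69.555°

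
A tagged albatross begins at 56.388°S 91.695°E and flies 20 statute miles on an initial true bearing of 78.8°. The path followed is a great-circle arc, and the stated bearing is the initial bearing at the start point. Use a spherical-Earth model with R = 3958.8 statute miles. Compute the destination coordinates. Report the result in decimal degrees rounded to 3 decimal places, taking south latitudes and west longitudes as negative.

Central angle δ = d/R = 0.005052 rad.
Start latitude φ₁ = -0.984156 rad; initial bearing θ = 1.375319 rad.
Destination latitude: φ₂ = arcsin( sin φ₁ cos δ + cos φ₁ sin δ cos θ ) = arcsin(-0.832251) = -56.331°.
For the longitude increment, Δλ = atan2( sin θ sin δ cos φ₁, cos δ − sin φ₁ sin φ₂ ) = atan2(0.002743, 0.306884) = 0.512°.
λ₂ = λ₁ + Δλ = 92.207°.

latitude -56.331°, longitude 92.207°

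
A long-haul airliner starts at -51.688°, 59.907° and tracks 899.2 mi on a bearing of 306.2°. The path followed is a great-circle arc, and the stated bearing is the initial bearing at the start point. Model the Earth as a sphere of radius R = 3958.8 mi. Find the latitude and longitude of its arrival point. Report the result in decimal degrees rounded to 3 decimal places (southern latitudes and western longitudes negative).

Central angle δ = d/R = 0.227140 rad.
Converting: φ₁ = -0.902126 rad, θ = 5.344198 rad.
Destination latitude: φ₂ = arcsin( sin φ₁ cos δ + cos φ₁ sin δ cos θ ) = arcsin(-0.682040) = -43.003°.
Δλ = atan2( sin θ sin δ cos φ₁ , cos δ − sin φ₁ sin φ₂ ) = atan2(-0.112656, 0.439154) = -0.251116 rad = -14.388°.
Hence λ₂ = 59.907° + -14.388° = 45.519°.

latitude -43.003°, longitude 45.519°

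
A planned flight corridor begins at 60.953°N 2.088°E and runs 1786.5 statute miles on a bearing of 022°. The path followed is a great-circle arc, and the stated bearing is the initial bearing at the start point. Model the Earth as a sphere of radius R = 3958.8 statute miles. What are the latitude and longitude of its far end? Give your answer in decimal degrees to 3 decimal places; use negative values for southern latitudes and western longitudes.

Angular distance δ = d/R = 1786.5 / 3958.8 = 0.451273 rad.
With φ₁ = 60.953° = 1.063831 rad and θ = 22° = 0.383972 rad:
Applying the spherical law of cosines for sides, sin φ₂ = sin φ₁ cos δ + cos φ₁ sin δ cos θ = 0.983031, so φ₂ = 79.430°.
Then Δλ = atan2(0.079321, 0.040505) = 1.098662 rad, from sin θ sin δ cos φ₁ over cos δ − sin φ₁ sin φ₂.
λ₂ = λ₁ + Δλ = 65.037°.

latitude 79.430°, longitude 65.037°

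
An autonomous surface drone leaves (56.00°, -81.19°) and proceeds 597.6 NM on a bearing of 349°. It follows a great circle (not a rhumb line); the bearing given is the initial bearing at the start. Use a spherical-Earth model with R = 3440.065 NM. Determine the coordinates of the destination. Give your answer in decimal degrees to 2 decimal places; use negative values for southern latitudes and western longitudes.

Angular distance δ = d/R = 597.6 / 3440.065 = 0.173718 rad.
Start latitude φ₁ = 0.977384 rad; initial bearing θ = 6.091199 rad.
sin φ₂ = sin φ₁ cos δ + cos φ₁ sin δ cos θ = (0.829038)(0.984949) + (0.559193)(0.172845)(0.981627) = 0.911438
φ₂ = asin(0.911438) = 1.146765 rad = 65.70°.
For the longitude increment, Δλ = atan2( sin θ sin δ cos φ₁, cos δ − sin φ₁ sin φ₂ ) = atan2(-0.018442, 0.229333) = -4.60°.
Hence λ₂ = -81.19° + -4.60° = -85.79°.

latitude 65.70°, longitude -85.79°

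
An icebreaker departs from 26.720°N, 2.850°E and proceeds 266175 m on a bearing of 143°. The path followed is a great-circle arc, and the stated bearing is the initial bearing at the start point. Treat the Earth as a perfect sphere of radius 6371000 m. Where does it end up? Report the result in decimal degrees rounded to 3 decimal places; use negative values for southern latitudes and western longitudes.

Angular distance δ = d/R = 266175 / 6371000 = 0.041779 rad.
With φ₁ = 26.720° = 0.466352 rad and θ = 143° = 2.495821 rad:
Destination latitude: φ₂ = arcsin( sin φ₁ cos δ + cos φ₁ sin δ cos θ ) = arcsin(0.419444) = 24.799°.
Δλ = atan2( sin θ sin δ cos φ₁ , cos δ − sin φ₁ sin φ₂ ) = atan2(0.022452, 0.810532) = 0.027693 rad = 1.587°.
Hence λ₂ = 2.850° + 1.587° = 4.437°.

latitude 24.799°, longitude 4.437°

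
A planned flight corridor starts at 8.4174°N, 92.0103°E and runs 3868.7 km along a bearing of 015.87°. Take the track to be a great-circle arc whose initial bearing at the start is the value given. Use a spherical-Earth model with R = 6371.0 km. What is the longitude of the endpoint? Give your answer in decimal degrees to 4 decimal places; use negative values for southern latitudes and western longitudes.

δ = 3868.7/6371 = 0.607236 rad (34.7921°).
With φ₁ = 8.4174° = 0.146911 rad and θ = 15.87° = 0.276984 rad:
sin φ₂ = sin φ₁ cos δ + cos φ₁ sin δ cos θ = (0.146383)(0.821228) + (0.989228)(0.570600)(0.961885) = 0.663153
φ₂ = asin(0.663153) = 0.725024 rad = 41.5408°.
Then Δλ = atan2(0.154353, 0.724154) = 0.210007 rad, from sin θ sin δ cos φ₁ over cos δ − sin φ₁ sin φ₂.
Hence λ₂ = 92.0103° + 12.0325° = 104.0428°.

longitude 104.0428°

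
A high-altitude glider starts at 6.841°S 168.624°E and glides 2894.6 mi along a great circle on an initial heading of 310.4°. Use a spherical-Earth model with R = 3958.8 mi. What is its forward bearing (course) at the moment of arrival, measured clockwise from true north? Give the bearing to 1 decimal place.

δ = 2894.6/3958.8 = 0.731181 rad (41.8936°).
Converting: φ₁ = -0.119398 rad, θ = 5.417502 rad.
sin φ₂ = sin φ₁ cos δ + cos φ₁ sin δ cos θ = (-0.119114)(0.744386) + (0.992881)(0.667749)(0.648120) = 0.341033
φ₂ = asin(0.341033) = 0.348016 rad = 19.940°.
For the longitude increment, Δλ = atan2( sin θ sin δ cos φ₁, cos δ − sin φ₁ sin φ₂ ) = atan2(-0.504896, 0.785008) = -32.748°.
Hence λ₂ = 168.624° + -32.748° = 135.876°.
The forward bearing on arrival equals the back-azimuth from the destination plus 180°.
Back-azimuth from P₂ (19.9°, 135.9°) to P₁ (-6.8°, 168.6°), with Δλ' = λ₁ − λ₂ = 32.7°: atan2( sin Δλ' cos φ₁ , cos φ₂ sin φ₁ − sin φ₂ cos φ₁ cos Δλ' ) = 126.5°.
Final bearing = (126.5° + 180°) mod 360° = 306.5°.

final bearing 306.5°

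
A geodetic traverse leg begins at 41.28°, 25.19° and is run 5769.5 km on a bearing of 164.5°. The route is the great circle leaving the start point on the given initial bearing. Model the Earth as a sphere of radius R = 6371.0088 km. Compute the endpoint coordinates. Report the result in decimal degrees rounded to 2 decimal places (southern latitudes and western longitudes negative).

The arc subtends δ = 5769.5/6371.0088 = 0.905587 rad at the centre.
Converting: φ₁ = 0.720472 rad, θ = 2.871067 rad.
sin φ₂ = sin φ₁ cos δ + cos φ₁ sin δ cos θ = (0.659739)(0.617224) + (0.751494)(0.786787)(-0.963630) = -0.162555
φ₂ = asin(-0.162555) = -0.163280 rad = -9.36°.
For the longitude increment, Δλ = atan2( sin θ sin δ cos φ₁, cos δ − sin φ₁ sin φ₂ ) = atan2(0.158009, 0.724468) = 12.30°.
λ₂ = 25.19° + 12.30° = 37.49°.

latitude -9.36°, longitude 37.49°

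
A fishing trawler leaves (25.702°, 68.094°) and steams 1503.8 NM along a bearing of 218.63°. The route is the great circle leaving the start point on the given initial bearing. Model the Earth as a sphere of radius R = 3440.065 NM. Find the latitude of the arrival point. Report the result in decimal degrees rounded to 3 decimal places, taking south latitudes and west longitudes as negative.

Angular distance δ = d/R = 1503.8 / 3440.065 = 0.437143 rad.
With φ₁ = 25.702° = 0.448585 rad and θ = 218.63° = 3.815813 rad:
sin φ₂ = sin φ₁ cos δ + cos φ₁ sin δ cos θ = (0.433691)(0.905965) + (0.901062)(0.423353)(-0.781194) = 0.094909
φ₂ = asin(0.094909) = 0.095052 rad = 5.446°.
For the longitude increment, Δλ = atan2( sin θ sin δ cos φ₁, cos δ − sin φ₁ sin φ₂ ) = atan2(-0.238146, 0.864804) = -15.396°.
λ₂ = 68.094° + -15.396° = 52.698°.

latitude 5.446°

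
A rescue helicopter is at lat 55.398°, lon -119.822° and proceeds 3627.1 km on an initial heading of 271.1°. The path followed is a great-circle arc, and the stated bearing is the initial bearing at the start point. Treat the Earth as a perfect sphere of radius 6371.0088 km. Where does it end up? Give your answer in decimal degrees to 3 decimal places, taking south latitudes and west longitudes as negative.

The arc subtends δ = 3627.1/6371.0088 = 0.569313 rad at the centre.
Converting: φ₁ = 0.966877 rad, θ = 4.731588 rad.
sin φ₂ = sin φ₁ cos δ + cos φ₁ sin δ cos θ = (0.823117)(0.842271) + (0.567872)(0.539054)(0.019197) = 0.699164
φ₂ = asin(0.699164) = 0.774228 rad = 44.360°.
Then Δλ = atan2(-0.306057, 0.266778) = -0.853861 rad, from sin θ sin δ cos φ₁ over cos δ − sin φ₁ sin φ₂.
λ₂ = -119.822° + -48.923° = -168.745°.

latitude 44.360°, longitude -168.745°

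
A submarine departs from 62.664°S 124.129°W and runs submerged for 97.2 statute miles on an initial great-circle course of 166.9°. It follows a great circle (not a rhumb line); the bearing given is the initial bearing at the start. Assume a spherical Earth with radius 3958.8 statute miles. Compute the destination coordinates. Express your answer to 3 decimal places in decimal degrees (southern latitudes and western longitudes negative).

The arc subtends δ = 97.2/3958.8 = 0.024553 rad at the centre.
With φ₁ = -62.664° = -1.093693 rad and θ = 166.9° = 2.912955 rad:
Destination latitude: φ₂ = arcsin( sin φ₁ cos δ + cos φ₁ sin δ cos θ ) = arcsin(-0.899041) = -64.032°.
For the longitude increment, Δλ = atan2( sin θ sin δ cos φ₁, cos δ − sin φ₁ sin φ₂ ) = atan2(0.002555, 0.201054) = 0.728°.
Hence λ₂ = -124.129° + 0.728° = -123.401°.

latitude -64.032°, longitude -123.401°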